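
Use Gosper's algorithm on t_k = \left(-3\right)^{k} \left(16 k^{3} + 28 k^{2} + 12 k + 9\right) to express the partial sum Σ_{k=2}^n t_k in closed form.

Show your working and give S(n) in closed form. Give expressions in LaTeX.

r(k) = 3*(-16*k**3 - 76*k**2 - 116*k - 65)/(16*k**3 + 28*k**2 + 12*k + 9) after simplifying.
So A=-3 and B=1, with C=k**3 + 7*k**2/4 + 3*k/4 + 9/16.
f must satisfy (-3)·f(k+1) − (1)·f(k) = k**3 + 7*k**2/4 + 3*k/4 + 9/16.
deg f ≤ 3 (via 0,0,3).
Solving with deg f ≤ 3: f(k) = -(k + 1)*(4*k**2 - 6*k + 3)/16.
Get s_k = R·t_k = (-3)**k*(-4*k**3 + 2*k**2 + 3*k - 3) with R(k) = B(k−1)f(k)/C(k) = -(k + 1)*(4*k**2 - 6*k + 3)/((2*k + 3)*(8*k**2 + 2*k + 3)).
s_(k+1) − s_k = (-3)**k*(16*k**3 + 28*k**2 + 12*k + 9) = t_k.
Σ_(k=2)^n t_k = s_(n+1) − s_(2) = (3*(-3)**n*(4*n**3 + 10*n**2 + 5*n + 2)) − (-189), i.e. 12*(-3)**n*n**3 + 30*(-3)**n*n**2 + 15*(-3)**n*n + 6*(-3)**n + 189.

S(n) = 12 \left(-3\right)^{n} n^{3} + 30 \left(-3\right)^{n} n^{2} + 15 \left(-3\right)^{n} n + 6 \left(-3\right)^{n} + 189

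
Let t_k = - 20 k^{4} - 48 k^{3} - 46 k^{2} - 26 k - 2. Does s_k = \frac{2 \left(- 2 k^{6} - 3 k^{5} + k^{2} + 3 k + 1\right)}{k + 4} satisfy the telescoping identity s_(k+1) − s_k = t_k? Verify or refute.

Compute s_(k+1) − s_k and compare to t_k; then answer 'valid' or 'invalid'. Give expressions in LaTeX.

s_(k+1) = 2*(3*k - 2*(k + 1)**6 - 3*(k + 1)**5 + (k + 1)**2 + 4)/(k + 5)
s_(k+1) − s_k = 2*(-10*k**6 - 90*k**5 - 250*k**4 - 340*k**3 - 266*k**2 - 104*k - 5)/(k**2 + 9*k + 20)
(s_(k+1) − s_k) − t_k = 6*(8*k**5 + 63*k**4 + 120*k**3 + 104*k**2 + 55*k + 5)/(k**2 + 9*k + 20)

Invalid: residual \frac{6 \left(8 k^{5} + 63 k^{4} + 120 k^{3} + 104 k^{2} + 55 k + 5\right)}{k^{2} + 9 k + 20} ≠ 0.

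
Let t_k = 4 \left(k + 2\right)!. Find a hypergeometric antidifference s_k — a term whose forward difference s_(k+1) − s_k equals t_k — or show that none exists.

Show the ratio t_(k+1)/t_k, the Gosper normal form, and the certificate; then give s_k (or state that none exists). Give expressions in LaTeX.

Compute t_(k+1)/t_k: get k + 3.
So A=k + 3 and B=1, with C=1.
Need (k + 3)·f(k+1) − (1)·f(k) = 1.
Degrees (1,0,0) ⇒ d ≤ -1.
Bound -1 < 0, so the key equation has no polynomial solution.

not Gosper-summable; s_k does not exist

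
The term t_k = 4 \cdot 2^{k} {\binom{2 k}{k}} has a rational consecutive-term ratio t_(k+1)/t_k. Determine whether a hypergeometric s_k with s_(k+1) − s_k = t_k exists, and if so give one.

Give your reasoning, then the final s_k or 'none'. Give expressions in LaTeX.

not Gosper-summable; s_k does not exist

t_(k+1)/t_k = 4*(2*k + 1)/(k + 1).
A = 8*k + 4, B = k + 1, C = 1.
f must satisfy (8*k + 4)·f(k+1) − (k)·f(k) = 1.
d = -1 from the (1,1,0) case.
Negative degree bound (-1): no f exists, t_k not Gosper-summable.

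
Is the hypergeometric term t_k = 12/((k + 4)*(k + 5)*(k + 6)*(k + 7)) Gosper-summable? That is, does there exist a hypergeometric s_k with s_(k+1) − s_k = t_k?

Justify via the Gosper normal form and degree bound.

t_(k+1)/t_k = (k + 4)/(k + 8).
Take A(k)=k + 4, B(k)=k + 8, C(k)=1.
f must satisfy (k + 4)·f(k+1) − (k + 7)·f(k) = 1.
d = 3 from the (1,1,0) case.
A polynomial solution: f(k) = k*(k**2 + 15*k + 74)/360.
Then R = B(k−1)f/C = k*(k + 7)*(k**2 + 15*k + 74)/360, so s_k = R(k)·t_k = k*(k**2 + 15*k + 74)/(30*(k + 4)*(k + 5)*(k + 6)).
Check: Δs_k = 12/(k**4 + 22*k**3 + 179*k**2 + 638*k + 840). ✓

Yes. s_k = k*(k**2 + 15*k + 74)/(30*(k + 4)*(k + 5)*(k + 6)).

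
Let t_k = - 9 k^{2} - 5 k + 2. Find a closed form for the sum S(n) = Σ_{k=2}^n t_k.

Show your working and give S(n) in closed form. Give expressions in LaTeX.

Compute t_(k+1)/t_k: get (9*k**2 + 23*k + 12)/(9*k**2 + 5*k - 2).
So A=1 and B=1, with C=k**2 + 5*k/9 - 2/9.
Set up (1)·f(k+1) − (1)·f(k) − (k**2 + 5*k/9 - 2/9) = 0.
Bound: deg f ≤ 3.
Solving with deg f ≤ 3: f(k) = k*(3*k**2 - 2*k - 3)/9.
So s_k = (B(k−1)f/C)·t_k = (k*(3*k**2 - 2*k - 3)/(9*k**2 + 5*k - 2))·t_k = k*(-3*k**2 + 2*k + 3).
Δs = -9*k**2 - 5*k + 2, as required.
Σ_(k=2)^n t_k = s_(n+1) − s_(2) = (-3*n**3 - 7*n**2 - 2*n + 2) − (-10), i.e. -3*n**3 - 7*n**2 - 2*n + 12.

S(n) = - 3 n^{3} - 7 n^{2} - 2 n + 12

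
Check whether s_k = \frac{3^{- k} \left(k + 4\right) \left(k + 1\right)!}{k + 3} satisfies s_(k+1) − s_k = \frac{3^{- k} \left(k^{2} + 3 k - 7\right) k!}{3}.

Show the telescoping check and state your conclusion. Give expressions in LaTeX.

s_(k+1) = (k + 5)*factorial(k + 2)/(3*3**k*(k + 4))
s_(k+1) − s_k = (k**3 + 7*k**2 + 7*k - 18)*factorial(k + 1)/(3*3**k*(k + 3)*(k + 4))
(s_(k+1) − s_k) − t_k = -2*(k**3 + 6*k**2 - k - 33)*factorial(k)/(3*3**k*(k + 3)*(k + 4))

Invalid: residual - \frac{2 \cdot 3^{- k} \left(k^{3} + 6 k^{2} - k - 33\right) k!}{3 \left(k + 3\right) \left(k + 4\right)} ≠ 0.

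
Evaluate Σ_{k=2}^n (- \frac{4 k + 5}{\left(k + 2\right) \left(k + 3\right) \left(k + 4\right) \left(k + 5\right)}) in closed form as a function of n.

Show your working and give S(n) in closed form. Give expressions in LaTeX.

The ratio is (k + 2)*(4*k + 9)/((k + 6)*(4*k + 5)).
Take A(k)=k + 2, B(k)=k + 6, C(k)=k + 5/4.
f must satisfy (k + 2)·f(k+1) − (k + 5)·f(k) = k + 5/4.
From deg A=1, deg B=1, deg C=1: d=3.
A polynomial solution: f(k) = k*(k**2 + 9*k + 10)/32.
R(k) = B(k−1)·f(k)/C(k) = k*(k + 5)*(k**2 + 9*k + 10)/(8*(4*k + 5)); s_k = R·t_k = k*(-k**2 - 9*k - 10)/(8*(k + 2)*(k + 3)*(k + 4)).
Verify: (-4*k - 5)/(k**4 + 14*k**3 + 71*k**2 + 154*k + 120) matches t_k.
Σ_(k=2)^n t_k = s_(n+1) − s_(2) = ((-n**3 - 12*n**2 - 31*n - 20)/(8*(n**3 + 12*n**2 + 47*n + 60))) − (-1/15), i.e. (-7*n**3 - 84*n**2 - 89*n + 180)/(120*(n**3 + 12*n**2 + 47*n + 60)).

S(n) = \frac{- 7 n^{3} - 84 n^{2} - 89 n + 180}{120 \left(n^{3} + 12 n^{2} + 47 n + 60\right)}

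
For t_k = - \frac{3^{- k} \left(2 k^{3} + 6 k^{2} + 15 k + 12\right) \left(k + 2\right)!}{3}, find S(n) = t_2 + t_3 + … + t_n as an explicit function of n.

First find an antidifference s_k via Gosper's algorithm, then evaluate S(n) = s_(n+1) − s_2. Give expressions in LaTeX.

t_(k+1)/t_k = (2*k**4 + 18*k**3 + 69*k**2 + 134*k + 105)/(3*(2*k**3 + 6*k**2 + 15*k + 12)).
So A=k/3 + 1 and B=1, with C=k**3 + 3*k**2 + 15*k/2 + 6.
Set up (k/3 + 1)·f(k+1) − (1)·f(k) − (k**3 + 3*k**2 + 15*k/2 + 6) = 0.
d = 2 from the (1,0,3) case.
Coefficient equations give f(k) = 3*(2*k**2 + 2*k - 1)/2.
R(k) = B(k−1)·f(k)/C(k) = 3*(2*k**2 + 2*k - 1)/(2*k**3 + 6*k**2 + 15*k + 12); s_k = R·t_k = -(2*k**2 + 2*k - 1)*factorial(k + 2)/3**k.
Verify: -(2*k**3 + 6*k**2 + 15*k + 12)*factorial(k + 2)/(3*3**k) matches t_k.
Σ_(k=2)^n t_k = s_(n+1) − s_(2) = (-3**(-n - 1)*(2*n**2 + 6*n + 3)*factorial(n + 3)) − (-88/3), i.e. 3**(-n - 1)*(88*3**n - 2*n**5*factorial(n) - 18*n**4*factorial(n) - 61*n**3*factorial(n) - 96*n**2*factorial(n) - 69*n*factorial(n) - 18*factorial(n)).

S(n) = 3^{- n - 1} \left(88 \cdot 3^{n} - 2 n^{5} n! - 18 n^{4} n! - 61 n^{3} n! - 96 n^{2} n! - 69 n n! - 18 n!\right)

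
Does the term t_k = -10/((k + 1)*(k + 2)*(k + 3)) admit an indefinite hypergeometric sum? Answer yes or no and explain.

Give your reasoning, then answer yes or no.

Yes. s_k = 5*k*(-k - 3)/(2*(k + 1)*(k + 2)).

Ratio r(k) = (k + 1)/(k + 4).
Gosper form: A/B · C(k+1)/C(k) with A=k + 1, B=k + 4, C=1.
Solve (k + 1)·f(k+1) − (k + 3)·f(k) = 1.
Bound: deg f ≤ 2.
Solve for f: f(k) = k*(k + 3)/4 (degree 2 ≤ 2).
R(k) = B(k−1)·f(k)/C(k) = k*(k + 3)**2/4; s_k = R·t_k = 5*k*(-k - 3)/(2*(k + 1)*(k + 2)).
Check: Δs_k = -10/(k**3 + 6*k**2 + 11*k + 6). ✓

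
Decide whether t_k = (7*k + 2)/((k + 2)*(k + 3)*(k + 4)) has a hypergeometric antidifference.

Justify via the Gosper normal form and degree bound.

Compute t_(k+1)/t_k: get (k + 2)*(7*k + 9)/((k + 5)*(7*k + 2)).
Gosper form: A/B · C(k+1)/C(k) with A=k + 2, B=k + 5, C=k + 2/7.
Need (k + 2)·f(k+1) − (k + 4)·f(k) = k + 2/7.
Bound: deg f ≤ 2.
Coefficient equations give f(k) = k*(4*k - 1)/21.
Certificate R = B(k−1)f/C = k*(k + 4)*(4*k - 1)/(3*(7*k + 2)) gives s_k = k*(4*k - 1)/(3*(k + 2)*(k + 3)).
s_(k+1) − s_k = (7*k + 2)/(k**3 + 9*k**2 + 26*k + 24) = t_k.

Yes. s_k = k*(4*k - 1)/(3*(k + 2)*(k + 3)).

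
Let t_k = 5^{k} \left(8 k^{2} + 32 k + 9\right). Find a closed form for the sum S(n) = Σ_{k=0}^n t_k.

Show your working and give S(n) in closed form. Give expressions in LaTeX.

The ratio is 5*(8*k**2 + 48*k + 49)/(8*k**2 + 32*k + 9).
Take A(k)=5, B(k)=1, C(k)=k**2 + 4*k + 9/8.
Key eq: (5)·f(k+1) = (1)·f(k) + (k**2 + 4*k + 9/8).
d = 2 from the (0,0,2) case.
Solving with deg f ≤ 2: f(k) = (2*k**2 + 3*k - 4)/8.
R(k) = B(k−1)·f(k)/C(k) = (2*k**2 + 3*k - 4)/(8*k**2 + 32*k + 9); s_k = R·t_k = 5**k*(2*k**2 + 3*k - 4).
Verify: 5**k*(8*k**2 + 32*k + 9) matches t_k.
Σ_(k=0)^n t_k = s_(n+1) − s_(0) = (5**(n + 1)*(2*n**2 + 7*n + 1)) − (-4), i.e. 10*5**n*n**2 + 35*5**n*n + 5*5**n + 4.

S(n) = 10 \cdot 5^{n} n^{2} + 35 \cdot 5^{n} n + 5 \cdot 5^{n} + 4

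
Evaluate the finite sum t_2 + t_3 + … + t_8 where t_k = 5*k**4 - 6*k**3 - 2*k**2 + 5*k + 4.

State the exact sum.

Compute t_(k+1)/t_k: get (5*k**4 + 14*k**3 + 10*k**2 + 3*k + 6)/(5*k**4 - 6*k**3 - 2*k**2 + 5*k + 4).
So A=1 and B=1, with C=k**4 - 6*k**3/5 - 2*k**2/5 + k + 4/5.
Set up (1)·f(k+1) − (1)·f(k) − (k**4 - 6*k**3/5 - 2*k**2/5 + k + 4/5) = 0.
Degrees (0,0,4) ⇒ d ≤ 5.
Solve for f: f(k) = k*(k**4 - 4*k**3 + 4*k**2 + 2*k + 1)/5 (degree 5 ≤ 5).
R(k) = B(k−1)·f(k)/C(k) = k*(k**4 - 4*k**3 + 4*k**2 + 2*k + 1)/(5*k**4 - 6*k**3 - 2*k**2 + 5*k + 4); s_k = R·t_k = k*(k**4 - 4*k**3 + 4*k**2 + 2*k + 1).
Verify: 5*k**4 - 6*k**3 - 2*k**2 + 5*k + 4 matches t_k.
Evaluate s at k=9 and k=2: 35892 and 10; difference 35882.

Σ = 35882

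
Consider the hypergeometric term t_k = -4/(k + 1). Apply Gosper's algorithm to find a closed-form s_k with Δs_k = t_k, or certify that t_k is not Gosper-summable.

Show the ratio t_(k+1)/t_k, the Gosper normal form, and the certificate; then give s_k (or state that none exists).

none (Gosper's algorithm certifies no s_k)

Ratio r(k) = (k + 1)/(k + 2).
Gosper form: A/B · C(k+1)/C(k) with A=k + 1, B=k + 2, C=1.
Need (k + 1)·f(k+1) − (k + 1)·f(k) = 1.
From deg A=1, deg B=1, deg C=0: d=0.
f = c0 ⇒ A·f(k+1) − B(k−1)·f(k) − C = -1. The system {-1 = 0} is inconsistent; no antidifference.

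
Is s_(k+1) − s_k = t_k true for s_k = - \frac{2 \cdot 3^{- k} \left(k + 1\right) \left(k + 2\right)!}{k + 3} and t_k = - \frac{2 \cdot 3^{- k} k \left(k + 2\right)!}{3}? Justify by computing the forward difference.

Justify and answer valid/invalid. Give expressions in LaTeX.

Invalid: residual \frac{4 \cdot 3^{- k} \left(k^{2} + 3 k - 3\right) \left(k + 2\right)!}{3 \left(k + 3\right) \left(k + 4\right)} ≠ 0.

s_(k+1) = -2*(k + 2)*factorial(k + 3)/(3*3**k*(k + 4))
s_(k+1) − s_k = -2*(k**3 + 5*k**2 + 6*k + 6)*factorial(k + 2)/(3*3**k*(k + 3)*(k + 4))
(s_(k+1) − s_k) − t_k = 4*(k**2 + 3*k - 3)*factorial(k + 2)/(3*3**k*(k + 3)*(k + 4))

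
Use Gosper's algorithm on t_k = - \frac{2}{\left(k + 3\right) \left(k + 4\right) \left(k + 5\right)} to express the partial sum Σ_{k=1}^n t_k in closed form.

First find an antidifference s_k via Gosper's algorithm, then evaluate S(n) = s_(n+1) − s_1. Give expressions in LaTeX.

Compute t_(k+1)/t_k: get (k + 3)/(k + 6).
Factor: A=k + 3; B=k + 6; C=1.
f must satisfy (k + 3)·f(k+1) − (k + 5)·f(k) = 1.
Bound: deg f ≤ 2.
Solving with deg f ≤ 2: f(k) = k*(k + 7)/24.
Certificate R = B(k−1)f/C = k*(k + 5)*(k + 7)/24 gives s_k = k*(-k - 7)/(12*(k + 3)*(k + 4)).
Verify: -2/(k**3 + 12*k**2 + 47*k + 60) matches t_k.
Evaluate: s_(n+1) = (-n**2 - 9*n - 8)/(12*(n**2 + 9*n + 20)); subtract s_(1) = -1/30 ⇒ S(n) = n*(-n - 9)/(20*(n**2 + 9*n + 20)).

S(n) = \frac{n \left(- n - 9\right)}{20 \left(n^{2} + 9 n + 20\right)}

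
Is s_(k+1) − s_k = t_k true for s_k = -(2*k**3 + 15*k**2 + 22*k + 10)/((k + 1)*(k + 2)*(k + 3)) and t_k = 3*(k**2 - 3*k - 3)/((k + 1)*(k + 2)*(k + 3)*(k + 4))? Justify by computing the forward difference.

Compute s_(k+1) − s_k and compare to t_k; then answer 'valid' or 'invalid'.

valid (s_(k+1) − s_k reduces to t_k)

s_(k+1) = (-22*k - 2*(k + 1)**3 - 15*(k + 1)**2 - 32)/((k + 2)*(k + 3)*(k + 4))
s_(k+1) − s_k = 3*(k**2 - 3*k - 3)/(k**4 + 10*k**3 + 35*k**2 + 50*k + 24)
(s_(k+1) − s_k) − t_k = 0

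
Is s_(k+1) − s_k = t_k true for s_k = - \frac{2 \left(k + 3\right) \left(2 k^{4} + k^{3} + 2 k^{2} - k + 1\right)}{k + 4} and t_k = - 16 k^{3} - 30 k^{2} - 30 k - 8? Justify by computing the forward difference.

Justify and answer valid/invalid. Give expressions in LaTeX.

s_(k+1) = -2*(k + 4)*(-k + 2*(k + 1)**4 + (k + 1)**3 + 2*(k + 1)**2)/(k + 5)
s_(k+1) − s_k = 2*(-8*k**5 - 81*k**4 - 264*k**3 - 366*k**2 - 271*k - 65)/(k**2 + 9*k + 20)
(s_(k+1) − s_k) − t_k = 2*(6*k**4 + 46*k**3 + 73*k**2 + 65*k + 15)/(k**2 + 9*k + 20)

Invalid: residual \frac{2 \left(6 k^{4} + 46 k^{3} + 73 k^{2} + 65 k + 15\right)}{k^{2} + 9 k + 20} ≠ 0.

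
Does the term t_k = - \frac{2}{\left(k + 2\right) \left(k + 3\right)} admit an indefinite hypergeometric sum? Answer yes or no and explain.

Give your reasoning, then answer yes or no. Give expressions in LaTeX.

Yes. s_k = - \frac{k}{k + 2}.

Compute t_(k+1)/t_k: get (k + 2)/(k + 4).
Gosper form: A/B · C(k+1)/C(k) with A=k + 2, B=k + 4, C=1.
Solve (k + 2)·f(k+1) − (k + 3)·f(k) = 1.
Degrees (1,1,0) ⇒ d ≤ 1.
Match coefficients ⇒ f(k) = k/2.
R(k) = B(k−1)·f(k)/C(k) = k*(k + 3)/2; s_k = R·t_k = -k/(k + 2).
Δs = -2/(k**2 + 5*k + 6), as required.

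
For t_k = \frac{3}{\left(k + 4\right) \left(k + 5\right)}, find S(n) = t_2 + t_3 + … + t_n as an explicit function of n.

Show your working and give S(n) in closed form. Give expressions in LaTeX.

S(n) = \frac{n - 1}{2 \left(n + 5\right)}

Ratio r(k) = (k + 4)/(k + 6).
Take A(k)=k + 4, B(k)=k + 6, C(k)=1.
Need (k + 4)·f(k+1) − (k + 5)·f(k) = 1.
deg f ≤ 1 (via 1,1,0).
Coefficient equations give f(k) = k/4.
Certificate R = B(k−1)f/C = k*(k + 5)/4 gives s_k = 3*k/(4*(k + 4)).
Δs = 3/(k**2 + 9*k + 20), as required.
s_(n+1) = 3*(n + 1)/(4*(n + 5)) and s_(2) = 1/4, so S(n) = (n - 1)/(2*(n + 5)).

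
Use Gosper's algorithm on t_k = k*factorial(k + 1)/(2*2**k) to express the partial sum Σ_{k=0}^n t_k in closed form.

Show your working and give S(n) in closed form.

S(n) = -1 + factorial(n + 2)/(2*2**n)

r(k) = (k + 1)*(k + 2)/(2*k) after simplifying.
Gosper form: A/B · C(k+1)/C(k) with A=k/2 + 1, B=1, C=k.
Set up (k/2 + 1)·f(k+1) − (1)·f(k) − (k) = 0.
From deg A=1, deg B=0, deg C=1: d=0.
Coefficient equations give f(k) = 2.
Certificate R = B(k−1)f/C = 2/k gives s_k = factorial(k + 1)/2**k.
Δs = k*factorial(k + 1)/(2*2**k), as required.
s_(n+1) = 2**(-n - 1)*factorial(n + 2) and s_(0) = 1, so S(n) = -1 + factorial(n + 2)/(2*2**n).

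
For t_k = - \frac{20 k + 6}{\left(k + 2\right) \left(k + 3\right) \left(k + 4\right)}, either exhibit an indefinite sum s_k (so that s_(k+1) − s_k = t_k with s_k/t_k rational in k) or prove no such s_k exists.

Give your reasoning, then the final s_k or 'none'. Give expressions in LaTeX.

Ratio r(k) = (k + 2)*(10*k + 13)/((k + 5)*(10*k + 3)).
Factor: A=k + 2; B=k + 5; C=k + 3/10.
Need (k + 2)·f(k+1) − (k + 4)·f(k) = k + 3/10.
From deg A=1, deg B=1, deg C=1: d=2.
Solving with deg f ≤ 2: f(k) = k*(23*k - 5)/120.
So s_k = (B(k−1)f/C)·t_k = (k*(k + 4)*(23*k - 5)/(12*(10*k + 3)))·t_k = -k*(23*k - 5)/(6*(k + 2)*(k + 3)).
s_(k+1) − s_k = 2*(-10*k - 3)/(k**3 + 9*k**2 + 26*k + 24) = t_k.

s_k = - \frac{k \left(23 k - 5\right)}{6 \left(k + 2\right) \left(k + 3\right)}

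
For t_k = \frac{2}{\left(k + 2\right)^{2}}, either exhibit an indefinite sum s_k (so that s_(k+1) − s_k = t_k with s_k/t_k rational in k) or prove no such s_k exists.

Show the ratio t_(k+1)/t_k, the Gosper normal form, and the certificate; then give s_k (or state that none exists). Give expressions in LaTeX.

The ratio is (k + 2)**2/(k + 3)**2.
So A=k**2 + 4*k + 4 and B=k**2 + 6*k + 9, with C=1.
Need (k**2 + 4*k + 4)·f(k+1) − (k**2 + 4*k + 4)·f(k) = 1.
d = 0 from the (2,2,0) case.
f = c0 ⇒ A·f(k+1) − B(k−1)·f(k) − C = -1. The system {-1 = 0} is inconsistent; no antidifference.

not Gosper-summable; s_k does not exist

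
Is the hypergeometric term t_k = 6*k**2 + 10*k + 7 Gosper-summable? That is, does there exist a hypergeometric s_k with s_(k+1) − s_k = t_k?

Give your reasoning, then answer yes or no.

Compute t_(k+1)/t_k: get (6*k**2 + 22*k + 23)/(6*k**2 + 10*k + 7).
A = 1, B = 1, C = k**2 + 5*k/3 + 7/6.
Solve (1)·f(k+1) − (1)·f(k) = k**2 + 5*k/3 + 7/6.
Degrees (0,0,2) ⇒ d ≤ 3.
A polynomial solution: f(k) = k*(2*k**2 + 2*k + 3)/6.
R(k) = B(k−1)·f(k)/C(k) = k*(2*k**2 + 2*k + 3)/(6*k**2 + 10*k + 7); s_k = R·t_k = k*(2*k**2 + 2*k + 3).
Δs = 6*k**2 + 10*k + 7, as required.

Yes. s_k = k*(2*k**2 + 2*k + 3).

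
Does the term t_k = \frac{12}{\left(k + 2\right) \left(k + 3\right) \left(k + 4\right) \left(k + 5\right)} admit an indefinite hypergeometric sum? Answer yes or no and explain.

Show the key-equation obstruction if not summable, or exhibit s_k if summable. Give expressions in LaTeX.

Yes. s_k = \frac{k \left(k^{2} + 9 k + 26\right)}{6 \left(k + 2\right) \left(k + 3\right) \left(k + 4\right)}.

The ratio is (k + 2)/(k + 6).
So A=k + 2 and B=k + 6, with C=1.
Need (k + 2)·f(k+1) − (k + 5)·f(k) = 1.
Bound: deg f ≤ 3.
Solve for f: f(k) = k*(k**2 + 9*k + 26)/72 (degree 3 ≤ 3).
R(k) = B(k−1)·f(k)/C(k) = k*(k + 5)*(k**2 + 9*k + 26)/72; s_k = R·t_k = k*(k**2 + 9*k + 26)/(6*(k + 2)*(k + 3)*(k + 4)).
Δs = 12/(k**4 + 14*k**3 + 71*k**2 + 154*k + 120), as required.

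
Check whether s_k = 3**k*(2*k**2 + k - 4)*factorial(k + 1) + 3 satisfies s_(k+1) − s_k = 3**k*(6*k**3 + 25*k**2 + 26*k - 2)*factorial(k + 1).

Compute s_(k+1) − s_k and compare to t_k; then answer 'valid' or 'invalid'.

s_(k+1) = 3**(k + 1)*(k + 2*(k + 1)**2 - 3)*factorial(k + 2) + 3
s_(k+1) − s_k = 3**k*(6*k**3 + 25*k**2 + 26*k - 2)*factorial(k + 1)
(s_(k+1) − s_k) − t_k = 0

valid (s_(k+1) − s_k reduces to t_k)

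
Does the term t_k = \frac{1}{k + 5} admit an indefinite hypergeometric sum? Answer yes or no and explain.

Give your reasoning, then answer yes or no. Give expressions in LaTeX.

No — key equation has no polynomial f.

Compute t_(k+1)/t_k: get (k + 5)/(k + 6).
So A=k + 5 and B=k + 6, with C=1.
f must satisfy (k + 5)·f(k+1) − (k + 5)·f(k) = 1.
Bound: deg f ≤ 0.
Generic f = c0 gives residual -1; -1 = 0 cannot hold, so t_k is not Gosper-summable.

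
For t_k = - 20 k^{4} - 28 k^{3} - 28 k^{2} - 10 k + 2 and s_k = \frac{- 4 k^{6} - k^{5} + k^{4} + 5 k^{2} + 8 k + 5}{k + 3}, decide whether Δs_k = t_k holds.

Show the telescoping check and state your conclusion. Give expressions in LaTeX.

Invalid: residual \frac{2 \left(16 k^{5} + 91 k^{4} + 110 k^{3} + 96 k^{2} + 31 k - 1\right)}{k^{2} + 7 k + 12} ≠ 0.

s_(k+1) = (8*k - 4*(k + 1)**6 - (k + 1)**5 + (k + 1)**4 + 5*(k + 1)**2 + 13)/(k + 4)
s_(k+1) − s_k = 2*(-10*k**6 - 68*k**5 - 141*k**4 - 161*k**3 - 106*k**2 - 22*k + 11)/(k**2 + 7*k + 12)
(s_(k+1) − s_k) − t_k = 2*(16*k**5 + 91*k**4 + 110*k**3 + 96*k**2 + 31*k - 1)/(k**2 + 7*k + 12)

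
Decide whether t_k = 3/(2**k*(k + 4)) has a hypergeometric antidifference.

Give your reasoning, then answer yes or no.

t_(k+1)/t_k = (k + 4)/(2*(k + 5)).
Gosper form: A/B · C(k+1)/C(k) with A=k/2 + 2, B=k + 5, C=1.
Need (k/2 + 2)·f(k+1) − (k + 4)·f(k) = 1.
Bound: deg f ≤ -1.
Bound -1 < 0, so the key equation has no polynomial solution.

No — negative degree bound, so no certificate f.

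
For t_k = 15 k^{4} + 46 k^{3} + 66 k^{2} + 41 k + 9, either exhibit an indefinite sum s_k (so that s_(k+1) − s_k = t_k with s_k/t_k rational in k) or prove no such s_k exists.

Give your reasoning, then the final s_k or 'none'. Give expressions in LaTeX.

t_(k+1)/t_k = (15*k**4 + 106*k**3 + 294*k**2 + 371*k + 177)/(15*k**4 + 46*k**3 + 66*k**2 + 41*k + 9).
Normal form (A,B,C) = (1, 1, k**4 + 46*k**3/15 + 22*k**2/5 + 41*k/15 + 3/5).
Need (1)·f(k+1) − (1)·f(k) = k**4 + 46*k**3/15 + 22*k**2/5 + 41*k/15 + 3/5.
Degrees (0,0,4) ⇒ d ≤ 5.
Solving with deg f ≤ 5: f(k) = k*(3*k**4 + 4*k**3 + 4*k**2 - k - 1)/15.
So s_k = (B(k−1)f/C)·t_k = (k*(3*k**4 + 4*k**3 + 4*k**2 - k - 1)/(15*k**4 + 46*k**3 + 66*k**2 + 41*k + 9))·t_k = k*(3*k**4 + 4*k**3 + 4*k**2 - k - 1).
Verify: 15*k**4 + 46*k**3 + 66*k**2 + 41*k + 9 matches t_k.

s_k = k \left(3 k^{4} + 4 k^{3} + 4 k^{2} - k - 1\right)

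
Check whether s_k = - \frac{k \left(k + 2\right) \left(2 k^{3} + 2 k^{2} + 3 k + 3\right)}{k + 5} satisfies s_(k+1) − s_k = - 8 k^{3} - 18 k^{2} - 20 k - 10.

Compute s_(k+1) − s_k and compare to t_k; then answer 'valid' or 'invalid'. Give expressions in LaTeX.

s_(k+1) = -(k + 1)*(k + 3)*(3*k + 2*(k + 1)**3 + 2*(k + 1)**2 + 6)/(k + 6)
s_(k+1) − s_k = (-8*k**5 - 88*k**4 - 290*k**3 - 449*k**2 - 389*k - 150)/(k**2 + 11*k + 30)
(s_(k+1) − s_k) − t_k = 3*(6*k**4 + 56*k**3 + 107*k**2 + 107*k + 50)/(k**2 + 11*k + 30)

Invalid: residual \frac{3 \left(6 k^{4} + 56 k^{3} + 107 k^{2} + 107 k + 50\right)}{k^{2} + 11 k + 30} ≠ 0.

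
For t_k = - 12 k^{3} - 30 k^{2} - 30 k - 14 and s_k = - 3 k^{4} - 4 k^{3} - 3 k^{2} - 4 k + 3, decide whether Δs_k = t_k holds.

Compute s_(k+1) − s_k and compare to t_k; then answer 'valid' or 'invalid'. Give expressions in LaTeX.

Valid — Δs_k = t_k.

s_(k+1) = -3*k**4 - 16*k**3 - 33*k**2 - 34*k - 11
s_(k+1) − s_k = -12*k**3 - 30*k**2 - 30*k - 14
(s_(k+1) − s_k) − t_k = 0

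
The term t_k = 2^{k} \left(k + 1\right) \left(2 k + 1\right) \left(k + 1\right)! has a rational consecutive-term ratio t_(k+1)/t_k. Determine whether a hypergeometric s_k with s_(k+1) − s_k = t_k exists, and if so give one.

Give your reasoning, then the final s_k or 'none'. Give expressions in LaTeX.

Ratio r(k) = (k + 2)**2*(4*k + 6)/((k + 1)*(2*k + 1)).
So A=2*k + 4 and B=1, with C=k**2 + 3*k/2 + 1/2.
Set up (2*k + 4)·f(k+1) − (1)·f(k) − (k**2 + 3*k/2 + 1/2) = 0.
d = 1 from the (1,0,2) case.
Match coefficients ⇒ f(k) = (k - 1)/2.
Get s_k = R·t_k = 2**k*(k - 1)*factorial(k + 1) with R(k) = B(k−1)f(k)/C(k) = (k - 1)/((k + 1)*(2*k + 1)).
Δs = 2**k*(k + 1)*(2*k + 1)*factorial(k + 1), as required.

s_k = 2^{k} \left(k - 1\right) \left(k + 1\right)!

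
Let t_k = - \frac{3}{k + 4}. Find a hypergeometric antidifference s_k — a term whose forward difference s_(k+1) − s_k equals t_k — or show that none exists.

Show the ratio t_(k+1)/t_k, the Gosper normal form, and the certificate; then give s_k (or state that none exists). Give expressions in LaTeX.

none — t_k is not Gosper-summable

Step 1: r(k) = (k + 4)/(k + 5).
Gosper form: A/B · C(k+1)/C(k) with A=k + 4, B=k + 5, C=1.
Key eq: (k + 4)·f(k+1) = (k + 4)·f(k) + (1).
From deg A=1, deg B=1, deg C=0: d=0.
f = c0 ⇒ A·f(k+1) − B(k−1)·f(k) − C = -1. The system {-1 = 0} is inconsistent; no antidifference.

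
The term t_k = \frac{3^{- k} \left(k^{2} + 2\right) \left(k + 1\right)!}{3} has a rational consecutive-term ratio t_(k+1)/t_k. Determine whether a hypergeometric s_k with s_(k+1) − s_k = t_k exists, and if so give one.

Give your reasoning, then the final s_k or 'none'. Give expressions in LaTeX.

t_(k+1)/t_k = (k + 2)*((k + 1)**2 + 2)/(3*(k**2 + 2)).
So A=k/3 + 2/3 and B=1, with C=k**2 + 2.
Set up (k/3 + 2/3)·f(k+1) − (1)·f(k) − (k**2 + 2) = 0.
From deg A=1, deg B=0, deg C=2: d=1.
A polynomial solution: f(k) = 3*k.
So s_k = (B(k−1)f/C)·t_k = (3*k/(k**2 + 2))·t_k = k*factorial(k + 1)/3**k.
Check: Δs_k = (k**2 + 2)*factorial(k + 1)/(3*3**k). ✓

s_k = 3^{- k} k \left(k + 1\right)!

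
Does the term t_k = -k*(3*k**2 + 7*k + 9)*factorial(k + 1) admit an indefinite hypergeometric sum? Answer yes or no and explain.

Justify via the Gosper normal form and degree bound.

Yes. s_k = (-3*k**2 + 2*k + 2)*factorial(k + 1).

r(k) = (k + 1)*(k + 2)*(7*k + 3*(k + 1)**2 + 16)/(k*(3*k**2 + 7*k + 9)) after simplifying.
So A=k + 2 and B=1, with C=k**3 + 7*k**2/3 + 3*k.
Set up (k + 2)·f(k+1) − (1)·f(k) − (k**3 + 7*k**2/3 + 3*k) = 0.
deg f ≤ 2 (via 1,0,3).
Solving with deg f ≤ 2: f(k) = (3*k**2 - 2*k - 2)/3.
Then R = B(k−1)f/C = (3*k**2 - 2*k - 2)/(k*(3*k**2 + 7*k + 9)), so s_k = R(k)·t_k = (-3*k**2 + 2*k + 2)*factorial(k + 1).
Verify: -k*(3*k**2 + 7*k + 9)*factorial(k + 1) matches t_k.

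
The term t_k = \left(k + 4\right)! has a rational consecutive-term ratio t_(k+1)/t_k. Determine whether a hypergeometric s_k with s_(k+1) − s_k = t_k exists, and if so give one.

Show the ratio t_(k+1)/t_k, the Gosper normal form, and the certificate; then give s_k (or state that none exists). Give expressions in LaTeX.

The ratio is k + 5.
Factor: A=k + 5; B=1; C=1.
Key eq: (k + 5)·f(k+1) = (1)·f(k) + (1).
Bound: deg f ≤ -1.
d = -1 < 0 ⇒ no nonzero polynomial f; not summable.

no hypergeometric antidifference exists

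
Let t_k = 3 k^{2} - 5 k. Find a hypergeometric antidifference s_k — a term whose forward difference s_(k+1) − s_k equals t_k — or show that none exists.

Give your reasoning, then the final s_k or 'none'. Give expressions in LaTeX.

r(k) = (3*k**2 + k - 2)/(k*(3*k - 5)) after simplifying.
Factor: A=1; B=1; C=k**2 - 5*k/3.
Key eq: (1)·f(k+1) = (1)·f(k) + (k**2 - 5*k/3).
From deg A=0, deg B=0, deg C=2: d=3.
A polynomial solution: f(k) = k*(k - 3)*(k - 1)/3.
Certificate R = B(k−1)f/C = (k - 3)*(k - 1)/(3*k - 5) gives s_k = k*(k**2 - 4*k + 3).
Verify: k*(3*k - 5) matches t_k.

s_k = k \left(k^{2} - 4 k + 3\right)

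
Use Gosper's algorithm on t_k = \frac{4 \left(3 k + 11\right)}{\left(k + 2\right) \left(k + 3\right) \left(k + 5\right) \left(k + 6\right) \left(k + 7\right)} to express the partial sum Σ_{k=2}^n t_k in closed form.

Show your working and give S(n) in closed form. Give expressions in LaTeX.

r(k) = (k + 2)*(k + 5)*(3*k + 14)/((k + 4)*(k + 8)*(3*k + 11)) after simplifying.
Gosper form: A/B · C(k+1)/C(k) with A=k + 2, B=k + 8, C=k**2 + 23*k/3 + 44/3.
f must satisfy (k + 2)·f(k+1) − (k + 7)·f(k) = k**2 + 23*k/3 + 44/3.
From deg A=1, deg B=1, deg C=2: d=5.
Solving with deg f ≤ 5: f(k) = k*(k + 3)*(k + 4)*(k**2 + 13*k + 52)/180.
Get s_k = R·t_k = k*(k**2 + 13*k + 52)/(15*(k**3 + 13*k**2 + 52*k + 60)) with R(k) = B(k−1)f(k)/C(k) = k*(k + 3)*(k + 7)*(k**2 + 13*k + 52)/(60*(3*k + 11)).
Verify: 4*(3*k + 11)/(k**5 + 23*k**4 + 203*k**3 + 853*k**2 + 1692*k + 1260) matches t_k.
Σ_(k=2)^n t_k = s_(n+1) − s_(2) = ((n**3 + 16*n**2 + 81*n + 66)/(15*(n**3 + 16*n**2 + 81*n + 126))) − (41/840), i.e. (n**3 + 16*n**2 + 81*n - 98)/(56*(n**3 + 16*n**2 + 81*n + 126)).

S(n) = \frac{n^{3} + 16 n^{2} + 81 n - 98}{56 \left(n^{3} + 16 n^{2} + 81 n + 126\right)}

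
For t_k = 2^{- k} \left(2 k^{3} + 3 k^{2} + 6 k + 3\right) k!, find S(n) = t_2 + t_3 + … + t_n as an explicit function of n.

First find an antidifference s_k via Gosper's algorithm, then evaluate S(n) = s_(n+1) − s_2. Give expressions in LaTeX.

r(k) = (2*k**4 + 11*k**3 + 27*k**2 + 32*k + 14)/(2*(2*k**3 + 3*k**2 + 6*k + 3)) after simplifying.
Normal form (A,B,C) = (k/2 + 1/2, 1, k**3 + 3*k**2/2 + 3*k + 3/2).
f must satisfy (k/2 + 1/2)·f(k+1) − (1)·f(k) = k**3 + 3*k**2/2 + 3*k + 3/2.
From deg A=1, deg B=0, deg C=3: d=2.
Coefficient equations give f(k) = k*(2*k + 1).
R(k) = B(k−1)·f(k)/C(k) = 2*k*(2*k + 1)/(2*k**3 + 3*k**2 + 6*k + 3); s_k = R·t_k = 2**(1 - k)*k*(2*k + 1)*factorial(k).
s_(k+1) − s_k = (2*k**3 + 3*k**2 + 6*k + 3)*factorial(k)/2**k = t_k.
Telescope: S(n) = s_(n+1) − s_(2) = (n + 1)*(2*n + 3)*factorial(n + 1)/2**n − (10) = (-10*2**n + 2*n**3*factorial(n) + 7*n**2*factorial(n) + 8*n*factorial(n) + 3*factorial(n))/2**n.

S(n) = 2^{- n} \left(- 10 \cdot 2^{n} + 2 n^{3} n! + 7 n^{2} n! + 8 n n! + 3 n!\right)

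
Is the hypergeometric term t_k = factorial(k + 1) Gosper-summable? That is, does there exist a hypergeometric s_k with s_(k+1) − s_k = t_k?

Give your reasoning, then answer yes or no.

No; the degree bound rules out any f.

r(k) = k + 2 after simplifying.
So A=k + 2 and B=1, with C=1.
Solve (k + 2)·f(k+1) − (1)·f(k) = 1.
Degrees (1,0,0) ⇒ d ≤ -1.
Bound -1 < 0, so the key equation has no polynomial solution.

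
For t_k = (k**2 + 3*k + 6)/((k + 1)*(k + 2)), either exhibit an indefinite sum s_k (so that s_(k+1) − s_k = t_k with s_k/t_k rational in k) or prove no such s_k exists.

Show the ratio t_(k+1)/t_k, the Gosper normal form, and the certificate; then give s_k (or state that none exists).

s_k = k*(k + 5)/(k + 1)

Ratio r(k) = (k + 1)*(3*k + (k + 1)**2 + 9)/((k + 3)*(k**2 + 3*k + 6)).
So A=k + 1 and B=k + 3, with C=k**2 + 3*k + 6.
Key eq: (k + 1)·f(k+1) = (k + 2)·f(k) + (k**2 + 3*k + 6).
deg f ≤ 2 (via 1,1,2).
Match coefficients ⇒ f(k) = k*(k + 5).
So s_k = (B(k−1)f/C)·t_k = (k*(k + 2)*(k + 5)/(k**2 + 3*k + 6))·t_k = k*(k + 5)/(k + 1).
s_(k+1) − s_k = (k**2 + 3*k + 6)/(k**2 + 3*k + 2) = t_k.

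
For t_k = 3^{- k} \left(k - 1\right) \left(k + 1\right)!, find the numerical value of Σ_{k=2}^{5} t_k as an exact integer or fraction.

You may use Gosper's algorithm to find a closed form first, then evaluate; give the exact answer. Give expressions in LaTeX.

Σ = 506/27

Step 1: r(k) = k*(k + 2)/(3*(k - 1)).
A = k/3 + 2/3, B = 1, C = k - 1.
Set up (k/3 + 2/3)·f(k+1) − (1)·f(k) − (k - 1) = 0.
Bound: deg f ≤ 0.
A polynomial solution: f(k) = 3.
So s_k = (B(k−1)f/C)·t_k = (3/(k - 1))·t_k = 3**(1 - k)*factorial(k + 1).
s_(k+1) − s_k = (k - 1)*factorial(k + 1)/3**k = t_k.
Telescoping: Σ = s_(6) − s_(2) = 560/27 − (2) = 506/27.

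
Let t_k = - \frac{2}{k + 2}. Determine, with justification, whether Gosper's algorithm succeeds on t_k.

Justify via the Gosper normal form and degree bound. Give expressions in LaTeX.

No — key equation has no polynomial f.

Step 1: r(k) = (k + 2)/(k + 3).
Take A(k)=k + 2, B(k)=k + 3, C(k)=1.
Set up (k + 2)·f(k+1) − (k + 2)·f(k) − (1) = 0.
Bound: deg f ≤ 0.
Put f(k) = c0: A·f(k+1) − B(k−1)·f(k) − C = -1; need -1 = 0 — inconsistent ⇒ no f, not summable.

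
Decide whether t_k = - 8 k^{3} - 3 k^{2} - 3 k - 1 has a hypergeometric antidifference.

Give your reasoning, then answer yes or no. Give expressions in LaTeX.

The ratio is (8*k**3 + 27*k**2 + 33*k + 15)/(8*k**3 + 3*k**2 + 3*k + 1).
Normal form (A,B,C) = (1, 1, k**3 + 3*k**2/8 + 3*k/8 + 1/8).
f must satisfy (1)·f(k+1) − (1)·f(k) = k**3 + 3*k**2/8 + 3*k/8 + 1/8.
d = 4 from the (0,0,3) case.
Solve for f: f(k) = k**2*(2*k**2 - 3*k + 2)/8 (degree 4 ≤ 4).
Certificate R = B(k−1)f/C = k**2*(2*k**2 - 3*k + 2)/(8*k**3 + 3*k**2 + 3*k + 1) gives s_k = k**2*(-2*k**2 + 3*k - 2).
Check: Δs_k = -8*k**3 - 3*k**2 - 3*k - 1. ✓

Yes. s_k = k^{2} \left(- 2 k^{2} + 3 k - 2\right).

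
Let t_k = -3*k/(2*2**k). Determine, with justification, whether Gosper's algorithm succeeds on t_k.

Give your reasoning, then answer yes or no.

r(k) = (k + 1)/(2*k) after simplifying.
Gosper form: A/B · C(k+1)/C(k) with A=1/2, B=1, C=k.
Solve (1/2)·f(k+1) − (1)·f(k) = k.
deg f ≤ 1 (via 0,0,1).
A polynomial solution: f(k) = -2*(k + 1).
R(k) = B(k−1)·f(k)/C(k) = -2*(k + 1)/k; s_k = R·t_k = 3*(k + 1)/2**k.
s_(k+1) − s_k = -3*k/(2*2**k) = t_k.

Yes. s_k = 3*(k + 1)/2**k.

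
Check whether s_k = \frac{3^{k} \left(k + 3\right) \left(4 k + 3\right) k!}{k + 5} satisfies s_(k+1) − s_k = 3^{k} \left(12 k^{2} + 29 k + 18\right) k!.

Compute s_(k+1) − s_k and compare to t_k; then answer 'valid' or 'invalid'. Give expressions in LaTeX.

s_(k+1) = 3**(k + 1)*(k + 4)*(4*k + 7)*factorial(k + 1)/(k + 6)
s_(k+1) − s_k = 3**k*(12*k**4 + 137*k**3 + 519*k**2 + 750*k + 366)*factorial(k)/((k + 5)*(k + 6))
(s_(k+1) − s_k) − t_k = -2*3**k*(12*k**3 + 89*k**2 + 159*k + 87)*factorial(k)/((k + 5)*(k + 6))

Invalid: residual - \frac{2 \cdot 3^{k} \left(12 k^{3} + 89 k^{2} + 159 k + 87\right) k!}{\left(k + 5\right) \left(k + 6\right)} ≠ 0.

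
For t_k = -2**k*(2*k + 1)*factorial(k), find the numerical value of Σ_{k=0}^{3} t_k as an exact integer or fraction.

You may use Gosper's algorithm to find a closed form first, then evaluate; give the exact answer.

r(k) = 2*(k + 1)*(2*k + 3)/(2*k + 1) after simplifying.
Gosper form: A/B · C(k+1)/C(k) with A=2*k + 2, B=1, C=k + 1/2.
Set up (2*k + 2)·f(k+1) − (1)·f(k) − (k + 1/2) = 0.
Bound: deg f ≤ 0.
Solve for f: f(k) = 1/2 (degree 0 ≤ 0).
Then R = B(k−1)f/C = 1/(2*k + 1), so s_k = R(k)·t_k = -2**k*factorial(k).
Δs = -2**k*(2*k + 1)*factorial(k), as required.
Telescoping: Σ = s_(4) − s_(0) = -384 − (-1) = -383.

Σ = -383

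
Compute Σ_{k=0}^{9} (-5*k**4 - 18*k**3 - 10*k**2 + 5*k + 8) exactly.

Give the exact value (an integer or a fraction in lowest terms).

r(k) = (5*k**4 + 38*k**3 + 94*k**2 + 89*k + 20)/(5*k**4 + 18*k**3 + 10*k**2 - 5*k - 8) after simplifying.
So A=1 and B=1, with C=k**4 + 18*k**3/5 + 2*k**2 - k - 8/5.
f must satisfy (1)·f(k+1) − (1)·f(k) = k**4 + 18*k**3/5 + 2*k**2 - k - 8/5.
Bound: deg f ≤ 5.
Coefficient equations give f(k) = k*(k**4 + 2*k**3 - 4*k**2 - 3*k - 4)/5.
R(k) = B(k−1)·f(k)/C(k) = k*(k**4 + 2*k**3 - 4*k**2 - 3*k - 4)/(5*k**4 + 18*k**3 + 10*k**2 - 5*k - 8); s_k = R·t_k = k*(-k**4 - 2*k**3 + 4*k**2 + 3*k + 4).
s_(k+1) − s_k = -5*k**4 - 18*k**3 - 10*k**2 + 5*k + 8 = t_k.
Telescoping: Σ = s_(10) − s_(0) = -115660 − (0) = -115660.

Σ = -115660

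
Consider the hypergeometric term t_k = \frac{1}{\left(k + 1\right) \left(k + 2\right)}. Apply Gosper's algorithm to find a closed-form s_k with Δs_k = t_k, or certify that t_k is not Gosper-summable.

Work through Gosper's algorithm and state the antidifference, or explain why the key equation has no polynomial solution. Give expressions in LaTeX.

s_k = \frac{k}{k + 1}

r(k) = (k + 1)/(k + 3) after simplifying.
A = k + 1, B = k + 3, C = 1.
Solve (k + 1)·f(k+1) − (k + 2)·f(k) = 1.
deg f ≤ 1 (via 1,1,0).
Coefficient equations give f(k) = k.
R(k) = B(k−1)·f(k)/C(k) = k*(k + 2); s_k = R·t_k = k/(k + 1).
Verify: 1/(k**2 + 3*k + 2) matches t_k.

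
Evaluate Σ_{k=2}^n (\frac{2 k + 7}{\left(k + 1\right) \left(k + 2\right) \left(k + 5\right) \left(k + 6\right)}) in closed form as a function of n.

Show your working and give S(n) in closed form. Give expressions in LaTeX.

S(n) = \frac{n^{2} + 8 n - 9}{21 \left(n^{2} + 8 n + 12\right)}

Ratio r(k) = (k + 1)*(k + 5)*(2*k + 9)/((k + 3)*(k + 7)*(2*k + 7)).
Gosper form: A/B · C(k+1)/C(k) with A=k + 1, B=k + 7, C=k**3 + 21*k**2/2 + 73*k/2 + 42.
Key eq: (k + 1)·f(k+1) = (k + 6)·f(k) + (k**3 + 21*k**2/2 + 73*k/2 + 42).
From deg A=1, deg B=1, deg C=3: d=5.
Match coefficients ⇒ f(k) = k*(k + 2)*(k + 3)*(k + 4)*(k + 6)/10.
R(k) = B(k−1)·f(k)/C(k) = k*(k + 2)*(k + 6)**2/(5*(2*k + 7)); s_k = R·t_k = k*(k + 6)/(5*(k**2 + 6*k + 5)).
Check: Δs_k = (2*k + 7)/(k**4 + 14*k**3 + 65*k**2 + 112*k + 60). ✓
Telescope: S(n) = s_(n+1) − s_(2) = (n**2 + 8*n + 7)/(5*(n**2 + 8*n + 12)) − (16/105) = (n**2 + 8*n - 9)/(21*(n**2 + 8*n + 12)).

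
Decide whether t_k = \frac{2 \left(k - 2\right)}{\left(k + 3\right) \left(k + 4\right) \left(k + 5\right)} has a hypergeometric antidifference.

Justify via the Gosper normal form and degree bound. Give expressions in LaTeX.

Yes. s_k = \frac{k \left(k - 17\right)}{12 \left(k + 3\right) \left(k + 4\right)}.

The ratio is (k - 1)*(k + 3)/((k - 2)*(k + 6)).
Normal form (A,B,C) = (k + 3, k + 6, k - 2).
Key eq: (k + 3)·f(k+1) = (k + 5)·f(k) + (k - 2).
d = 2 from the (1,1,1) case.
Solve for f: f(k) = k*(k - 17)/24 (degree 2 ≤ 2).
R(k) = B(k−1)·f(k)/C(k) = k*(k - 17)*(k + 5)/(24*(k - 2)); s_k = R·t_k = k*(k - 17)/(12*(k + 3)*(k + 4)).
Check: Δs_k = 2*(k - 2)/(k**3 + 12*k**2 + 47*k + 60). ✓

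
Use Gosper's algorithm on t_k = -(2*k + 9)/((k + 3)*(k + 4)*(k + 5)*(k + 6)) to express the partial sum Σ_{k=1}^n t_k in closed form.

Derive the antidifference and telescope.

Ratio r(k) = (k + 3)*(2*k + 11)/((k + 7)*(2*k + 9)).
So A=k + 3 and B=k + 7, with C=k + 9/2.
Need (k + 3)·f(k+1) − (k + 6)·f(k) = k + 9/2.
Bound: deg f ≤ 3.
Solve for f: f(k) = k*(k + 4)*(k + 8)/30 (degree 3 ≤ 3).
So s_k = (B(k−1)f/C)·t_k = (k*(k + 4)*(k + 6)*(k + 8)/(15*(2*k + 9)))·t_k = k*(-k - 8)/(15*(k**2 + 8*k + 15)).
Verify: (-2*k - 9)/(k**4 + 18*k**3 + 119*k**2 + 342*k + 360) matches t_k.
s_(n+1) = (-n**2 - 10*n - 9)/(15*(n**2 + 10*n + 24)) and s_(1) = -1/40, so S(n) = n*(-n - 10)/(24*(n**2 + 10*n + 24)).

S(n) = n*(-n - 10)/(24*(n**2 + 10*n + 24))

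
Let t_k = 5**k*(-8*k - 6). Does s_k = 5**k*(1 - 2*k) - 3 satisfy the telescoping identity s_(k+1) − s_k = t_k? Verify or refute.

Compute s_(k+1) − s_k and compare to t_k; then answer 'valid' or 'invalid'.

s_(k+1) = -5*5**k*(2*k + 1) - 3
s_(k+1) − s_k = 5**k*(-8*k - 6)
(s_(k+1) − s_k) − t_k = 0

valid; difference matches t_k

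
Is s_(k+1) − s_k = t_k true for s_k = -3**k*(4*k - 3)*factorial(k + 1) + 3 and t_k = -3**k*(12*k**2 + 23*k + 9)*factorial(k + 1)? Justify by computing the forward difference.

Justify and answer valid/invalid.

s_(k+1) = -3**(k + 1)*(4*k + 1)*factorial(k + 2) + 3
s_(k+1) − s_k = -3**k*(12*k**2 + 23*k + 9)*factorial(k + 1)
(s_(k+1) − s_k) − t_k = 0

Valid — Δs_k = t_k.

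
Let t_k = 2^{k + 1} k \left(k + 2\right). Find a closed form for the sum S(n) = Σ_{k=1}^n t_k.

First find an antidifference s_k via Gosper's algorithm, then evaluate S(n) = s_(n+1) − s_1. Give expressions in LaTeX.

The ratio is 2*(k + 1)*(k + 3)/(k*(k + 2)).
Factor: A=2; B=1; C=k**2 + 2*k.
Solve (2)·f(k+1) − (1)·f(k) = k**2 + 2*k.
From deg A=0, deg B=0, deg C=2: d=2.
Coefficient equations give f(k) = k**2 - 2*k + 2.
Certificate R = B(k−1)f/C = (k**2 - 2*k + 2)/(k*(k + 2)) gives s_k = 2**(k + 1)*(k**2 - 2*k + 2).
Check: Δs_k = 2**(k + 1)*k*(k + 2). ✓
Telescope: S(n) = s_(n+1) − s_(1) = 2**(n + 2)*(n**2 + 1) − (4) = 4*2**n*n**2 + 4*2**n - 4.

S(n) = 4 \cdot 2^{n} n^{2} + 4 \cdot 2^{n} - 4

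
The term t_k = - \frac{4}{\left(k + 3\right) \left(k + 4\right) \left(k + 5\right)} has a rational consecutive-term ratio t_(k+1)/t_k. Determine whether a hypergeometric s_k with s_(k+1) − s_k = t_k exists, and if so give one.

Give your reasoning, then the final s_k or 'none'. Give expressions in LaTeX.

s_k = \frac{k \left(- k - 7\right)}{6 \left(k + 3\right) \left(k + 4\right)}

Compute t_(k+1)/t_k: get (k + 3)/(k + 6).
Normal form (A,B,C) = (k + 3, k + 6, 1).
f must satisfy (k + 3)·f(k+1) − (k + 5)·f(k) = 1.
deg f ≤ 2 (via 1,1,0).
Solving with deg f ≤ 2: f(k) = k*(k + 7)/24.
Then R = B(k−1)f/C = k*(k + 5)*(k + 7)/24, so s_k = R(k)·t_k = k*(-k - 7)/(6*(k + 3)*(k + 4)).
Verify: -4/(k**3 + 12*k**2 + 47*k + 60) matches t_k.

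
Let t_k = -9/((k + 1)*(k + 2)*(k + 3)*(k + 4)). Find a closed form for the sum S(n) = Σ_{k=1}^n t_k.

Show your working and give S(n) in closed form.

S(n) = n*(-n**2 - 9*n - 26)/(8*(n**3 + 9*n**2 + 26*n + 24))

Ratio r(k) = (k + 1)/(k + 5).
Take A(k)=k + 1, B(k)=k + 5, C(k)=1.
Set up (k + 1)·f(k+1) − (k + 4)·f(k) − (1) = 0.
Degrees (1,1,0) ⇒ d ≤ 3.
Solving with deg f ≤ 3: f(k) = k*(k**2 + 6*k + 11)/18.
Get s_k = R·t_k = k*(-k**2 - 6*k - 11)/(2*(k + 1)*(k + 2)*(k + 3)) with R(k) = B(k−1)f(k)/C(k) = k*(k + 4)*(k**2 + 6*k + 11)/18.
Δs = -9/(k**4 + 10*k**3 + 35*k**2 + 50*k + 24), as required.
s_(n+1) = (-n**3 - 9*n**2 - 26*n - 18)/(2*(n**3 + 9*n**2 + 26*n + 24)) and s_(1) = -3/8, so S(n) = n*(-n**2 - 9*n - 26)/(8*(n**3 + 9*n**2 + 26*n + 24)).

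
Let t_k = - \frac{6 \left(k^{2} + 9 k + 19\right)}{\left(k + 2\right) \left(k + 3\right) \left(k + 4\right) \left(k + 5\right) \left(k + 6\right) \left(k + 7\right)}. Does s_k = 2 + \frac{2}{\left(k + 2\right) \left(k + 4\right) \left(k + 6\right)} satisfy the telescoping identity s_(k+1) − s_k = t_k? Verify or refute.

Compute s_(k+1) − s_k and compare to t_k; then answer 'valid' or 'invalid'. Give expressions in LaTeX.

Valid: the claim telescopes to t_k.

s_(k+1) = 2 + 2/((k + 3)*(k + 5)*(k + 7))
s_(k+1) − s_k = 2/((k + 3)*(k + 5)*(k + 7)) - 2/((k + 2)*(k + 4)*(k + 6))
(s_(k+1) − s_k) − t_k = 0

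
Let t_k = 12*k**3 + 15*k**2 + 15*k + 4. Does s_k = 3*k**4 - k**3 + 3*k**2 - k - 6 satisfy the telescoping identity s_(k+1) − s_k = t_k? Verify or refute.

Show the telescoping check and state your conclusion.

Valid: the claim telescopes to t_k.

s_(k+1) = 3*k**4 + 11*k**3 + 18*k**2 + 14*k - 2
s_(k+1) − s_k = 12*k**3 + 15*k**2 + 15*k + 4
(s_(k+1) − s_k) − t_k = 0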